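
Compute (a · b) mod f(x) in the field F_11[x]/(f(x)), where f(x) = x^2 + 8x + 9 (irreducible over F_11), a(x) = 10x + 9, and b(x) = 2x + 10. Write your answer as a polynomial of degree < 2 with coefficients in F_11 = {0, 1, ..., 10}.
a · b ≡ 2x + 9 (mod f(x))

Multiply in F_11[x]: a(x)·b(x) = (10x + 9)·(2x + 10) = 9x^2 + 8x + 2. This has degree ≥ 2, so divide by f(x) over F_11: 9x^2 + 8x + 2 = (9)·(x^2 + 8x + 9) + (2x + 9). Hence a·b ≡ 2x + 9 (mod f). (F_11[x]/(f) is a field with 11^2 = 121 elements since f is irreducible of degree 2.)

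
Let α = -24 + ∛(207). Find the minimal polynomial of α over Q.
m_α(x) = x^3 + 72x^2 + 1728x + 13617

Set β = α + 24 = ∛(207), so β^3 = 207. Then (α + 24)^3 - 207 = 0, i.e. α is a root of g(x) = (x + 24)^3 - 207 = x^3 + 72x^2 + 1728x + 13617. Since g(x) = h(x + 24) where h(x) = x^3 - 207, and h is irreducible over Q (because 207 is not a perfect cube, so h has no rational root, and a monic cubic with no rational root is irreducible), g is also irreducible (irreducibility is preserved under the substitution x → x + 24). Hence m_α(x) = x^3 + 72x^2 + 1728x + 13617.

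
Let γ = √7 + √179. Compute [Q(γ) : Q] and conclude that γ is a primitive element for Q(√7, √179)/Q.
[Q(γ) : Q] = 4 (equivalently, Q(γ) = Q(√7, √179))

Obviously Q(γ) ⊆ Q(√7, √179), and [Q(√7, √179):Q] = 4 (since 7, 179 are distinct squarefree integers > 1 with 1253 not a perfect square). To show equality we compute the minimal polynomial of γ. From γ = √7 + √179: γ^2 = 7 + 2√(1253) + 179 = 186 + 2√(1253), so γ^2 - 186 = 2√(1253); squaring, (γ^2 - 186)^2 = 4·1253, i.e. γ^4 - 372γ^2 + 34596 - 5012 = 0, i.e. γ^4 - 372γ^2 + 29584 = 0. So γ is a root of x^4 - 372x^2 + 29584. This polynomial is irreducible over Q: it has no rational root (each ±√7 ± √179 is irrational), and any factorization into two quadratics over Q would force √(1253) ∈ Q (pairing opposite roots) or √7, √179 ∈ Q (other pairings), all impossible. Hence [Q(γ):Q] = 4 = [Q(√7, √179):Q], so Q(γ) = Q(√7, √179).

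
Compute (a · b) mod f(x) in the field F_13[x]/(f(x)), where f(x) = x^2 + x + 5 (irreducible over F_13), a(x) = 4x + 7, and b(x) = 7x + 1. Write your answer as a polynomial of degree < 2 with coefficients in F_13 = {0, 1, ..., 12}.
a · b ≡ 12x + 10 (mod f(x))

Multiply in F_13[x]: a(x)·b(x) = (4x + 7)·(7x + 1) = 2x^2 + x + 7. This has degree ≥ 2, so divide by f(x) over F_13: 2x^2 + x + 7 = (2)·(x^2 + x + 5) + (12x + 10). Hence a·b ≡ 12x + 10 (mod f). (F_13[x]/(f) is a field with 13^2 = 169 elements since f is irreducible of degree 2.)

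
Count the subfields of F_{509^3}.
F_{509^3} has 2 subfields

The subfields of F_{p^n} are exactly the fields F_{p^d} for d | n (each is the fixed field of the unique index-d subgroup of Gal(F_{p^n}/F_p) ≅ Z/nZ). The divisors of n = 3 are {1, 3}, giving 2 subfields: F_{509^1}, F_{509^3}.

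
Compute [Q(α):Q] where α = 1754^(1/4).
[Q(α):Q] = 4

α is a root of x^4 - 1754. By Eisenstein's criterion at the prime p = 2 (which divides the constant term 1754 but p^2 = 4 does not, since 1754 is squarefree), x^4 - 1754 is irreducible over Q. Hence [Q(α):Q] = 4.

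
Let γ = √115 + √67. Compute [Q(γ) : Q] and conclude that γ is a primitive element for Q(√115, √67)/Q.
[Q(γ) : Q] = 4 (equivalently, Q(γ) = Q(√115, √67))

Obviously Q(γ) ⊆ Q(√115, √67), and [Q(√115, √67):Q] = 4 (since 115, 67 are distinct squarefree integers > 1 with 7705 not a perfect square). To show equality we compute the minimal polynomial of γ. From γ = √115 + √67: γ^2 = 115 + 2√(7705) + 67 = 182 + 2√(7705), so γ^2 - 182 = 2√(7705); squaring, (γ^2 - 182)^2 = 4·7705, i.e. γ^4 - 364γ^2 + 33124 - 30820 = 0, i.e. γ^4 - 364γ^2 + 2304 = 0. So γ is a root of x^4 - 364x^2 + 2304. This polynomial is irreducible over Q: it has no rational root (each ±√115 ± √67 is irrational), and any factorization into two quadratics over Q would force √(7705) ∈ Q (pairing opposite roots) or √115, √67 ∈ Q (other pairings), all impossible. Hence [Q(γ):Q] = 4 = [Q(√115, √67):Q], so Q(γ) = Q(√115, √67).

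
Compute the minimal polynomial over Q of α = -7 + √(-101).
m_α(x) = x^2 + 14x + 150

From α + 7 = √(-101), squaring gives (α + 7)^2 = -101, i.e. α^2 + 14α + 49 = -101, so α^2 + 14α + 150 = 0. The discriminant of x^2 + 14x + 150 is (14)^2 - 4·(150) = 196 - 600 = -404, and 4·(-101) is not a perfect square in Q since -101 is squarefree and ≠ 1. Hence x^2 + 14x + 150 is irreducible over Q and is the minimal polynomial of α.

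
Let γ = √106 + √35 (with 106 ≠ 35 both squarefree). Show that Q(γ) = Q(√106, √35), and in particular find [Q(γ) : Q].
[Q(γ) : Q] = 4 (equivalently, Q(γ) = Q(√106, √35))

Obviously Q(γ) ⊆ Q(√106, √35), and [Q(√106, √35):Q] = 4 (since 106, 35 are distinct squarefree integers > 1 with 3710 not a perfect square). To show equality we compute the minimal polynomial of γ. From γ = √106 + √35: γ^2 = 106 + 2√(3710) + 35 = 141 + 2√(3710), so γ^2 - 141 = 2√(3710); squaring, (γ^2 - 141)^2 = 4·3710, i.e. γ^4 - 282γ^2 + 19881 - 14840 = 0, i.e. γ^4 - 282γ^2 + 5041 = 0. So γ is a root of x^4 - 282x^2 + 5041. This polynomial is irreducible over Q: it has no rational root (each ±√106 ± √35 is irrational), and any factorization into two quadratics over Q would force √(3710) ∈ Q (pairing opposite roots) or √106, √35 ∈ Q (other pairings), all impossible. Hence [Q(γ):Q] = 4 = [Q(√106, √35):Q], so Q(γ) = Q(√106, √35).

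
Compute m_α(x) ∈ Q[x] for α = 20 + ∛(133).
m_α(x) = x^3 - 60x^2 + 1200x - 8133

Set β = α - 20 = ∛(133), so β^3 = 133. Then (α - 20)^3 - 133 = 0, i.e. α is a root of g(x) = (x - 20)^3 - 133 = x^3 - 60x^2 + 1200x - 8133. Since g(x) = h(x - 20) where h(x) = x^3 - 133, and h is irreducible over Q (because 133 is not a perfect cube, so h has no rational root, and a monic cubic with no rational root is irreducible), g is also irreducible (irreducibility is preserved under the substitution x → x - 20). Hence m_α(x) = x^3 - 60x^2 + 1200x - 8133.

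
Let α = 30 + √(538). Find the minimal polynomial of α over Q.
m_α(x) = x^2 - 60x + 362

From α - 30 = √(538), squaring gives (α - 30)^2 = 538, i.e. α^2 - 60α + 900 = 538, so α^2 - 60α + 362 = 0. The discriminant of x^2 - 60x + 362 is (-60)^2 - 4·(362) = 3600 - 1448 = 2152, and 4·(538) is not a perfect square in Q since 538 is squarefree and ≠ 1. Hence x^2 - 60x + 362 is irreducible over Q and is the minimal polynomial of α.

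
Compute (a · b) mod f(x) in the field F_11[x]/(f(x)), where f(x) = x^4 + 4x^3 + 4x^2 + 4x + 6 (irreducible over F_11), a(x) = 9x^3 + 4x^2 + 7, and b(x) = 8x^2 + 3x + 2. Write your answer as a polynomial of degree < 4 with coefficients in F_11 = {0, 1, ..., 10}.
a · b ≡ 9x^3 + 10x^2 + 10x + 2 (mod f(x))

Multiply in F_11[x]: a(x)·b(x) = (9x^3 + 4x^2 + 7)·(8x^2 + 3x + 2) = 6x^5 + 4x^4 + 8x^3 + 9x^2 + 10x + 3. This has degree ≥ 4, so divide by f(x) over F_11: 6x^5 + 4x^4 + 8x^3 + 9x^2 + 10x + 3 = (6x + 2)·(x^4 + 4x^3 + 4x^2 + 4x + 6) + (9x^3 + 10x^2 + 10x + 2). Hence a·b ≡ 9x^3 + 10x^2 + 10x + 2 (mod f). (F_11[x]/(f) is a field with 11^4 = 14641 elements since f is irreducible of degree 4.)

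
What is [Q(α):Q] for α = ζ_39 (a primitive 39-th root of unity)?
[Q(α):Q] = 24

The minimal polynomial of ζ_39 over Q is the 39-th cyclotomic polynomial Φ_39(x), which is irreducible over Q and has degree φ(39) = 24. Hence [Q(α):Q] = φ(39) = 24.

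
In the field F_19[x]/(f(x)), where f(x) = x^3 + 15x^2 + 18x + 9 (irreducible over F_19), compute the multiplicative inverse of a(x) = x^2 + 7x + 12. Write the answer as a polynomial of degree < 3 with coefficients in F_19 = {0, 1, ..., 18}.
a(x)^(-1) ≡ 2x^2 + 6x + 10 (mod f(x))

Since f is irreducible over F_19, F_19[x]/(f) is a field and a(x) ≠ 0 has an inverse. Apply the extended Euclidean algorithm to f(x) and a(x) in F_19[x]: f(x) = (x + 8)·a(x) + (7x + 8);  a(x) = (11x + 2)·(7x + 8) + (15). The last nonzero remainder is the constant 15 = gcd(f, a) in F_19. Back-substituting through the division chain expresses 15 = s(x)·a(x) + t(x)·f(x) with s(x) ≡ 11x^2 + 14x + 17 (mod f), so (11x^2 + 14x + 17)·a(x) ≡ 15 (mod f). Multiplying by 15^(-1) ≡ 14 in F_19 gives a(x)^(-1) ≡ 14·(11x^2 + 14x + 17) ≡ 2x^2 + 6x + 10 (mod f). Check: (x^2 + 7x + 12)·(2x^2 + 6x + 10) = 2x^4 + x^3 + 9x + 6 ≡ 1 (mod x^3 + 15x^2 + 18x + 9).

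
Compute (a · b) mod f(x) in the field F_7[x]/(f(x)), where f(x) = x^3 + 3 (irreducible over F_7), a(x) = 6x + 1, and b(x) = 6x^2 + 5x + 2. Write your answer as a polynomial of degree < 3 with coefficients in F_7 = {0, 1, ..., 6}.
a · b ≡ x^2 + 3x + 6 (mod f(x))

Multiply in F_7[x]: a(x)·b(x) = (6x + 1)·(6x^2 + 5x + 2) = x^3 + x^2 + 3x + 2. This has degree ≥ 3, so divide by f(x) over F_7: x^3 + x^2 + 3x + 2 = (1)·(x^3 + 3) + (x^2 + 3x + 6). Hence a·b ≡ x^2 + 3x + 6 (mod f). (F_7[x]/(f) is a field with 7^3 = 343 elements since f is irreducible of degree 3.)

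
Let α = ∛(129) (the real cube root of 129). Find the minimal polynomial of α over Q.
m_α(x) = x^3 - 129

α satisfies α^3 = 129, so x^3 - 129 annihilates α. By the rational root test, a rational root p/q (in lowest terms) of x^3 - 129 would satisfy p^3 = 129 q^3, forcing q = 1 and p^3 = 129; but 129 is not a perfect cube, contradiction. A monic cubic over Q with no rational root is irreducible (any nontrivial factorization would include a linear factor). Hence x^3 - 129 is the minimal polynomial of α, and in particular [Q(α):Q] = 3.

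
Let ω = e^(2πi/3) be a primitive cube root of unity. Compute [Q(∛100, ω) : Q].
[Q(∛100, ω) : Q] = 6

[Q(∛100):Q] = 3 (min poly x^3 - 100, irreducible since 100 is not a perfect cube). [Q(ω):Q] = 2 (min poly x^2 + x + 1). Since Q(∛100) ⊂ R and ω ∉ R, we have ω ∉ Q(∛100), so x^2 + x + 1 remains irreducible over Q(∛100) and [Q(∛100, ω) : Q(∛100)] = 2. By the tower law, [Q(∛100, ω) : Q] = 3 · 2 = 6. (In fact Q(∛100, ω) is the splitting field of x^3 - 100 over Q.)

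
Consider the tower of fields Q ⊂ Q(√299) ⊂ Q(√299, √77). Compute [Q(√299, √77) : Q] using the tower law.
[Q(√299, √77) : Q] = 4

[Q(√299):Q] = 2 (min poly x^2 - 299, irreducible since 299 is squarefree > 1). For the top step, suppose √77 ∈ Q(√299), say √77 = c + d√299 with c, d ∈ Q. Squaring: 77 = c^2 + 299d^2 + 2cd√299. Since √299 ∉ Q this forces 2cd = 0. If d = 0 then √77 = c ∈ Q, contradicting 77 squarefree > 1. If c = 0 then 77 = 299d^2, so 299·77 = (299d)^2 is a perfect square in Q — but 299·77 = 23023 is not a perfect square (since 299 and 77 are distinct squarefree integers). Contradiction. Hence √77 ∉ Q(√299), so x^2 - 77 stays irreducible over Q(√299) and [Q(√299, √77) : Q(√299)] = 2. By the tower law, [Q(√299, √77) : Q] = 2 · 2 = 4.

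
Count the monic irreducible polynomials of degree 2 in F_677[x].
There are 228826 monic irreducible polynomials of degree 2 over F_677

Each element of F_{677^2} that lies in no proper subfield is a root of exactly one monic irreducible of degree 2 over F_677, and each such polynomial has 2 distinct roots in F_{677^2}. By Möbius inversion the count is N_677(2) = (1/2) Σ_{d|2} μ(2/d) · 677^d = (1/2)(μ(2)·677^1 + μ(1)·677^2) = 457652/2 = 228826.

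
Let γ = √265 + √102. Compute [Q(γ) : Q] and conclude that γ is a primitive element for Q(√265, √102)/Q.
[Q(γ) : Q] = 4 (equivalently, Q(γ) = Q(√265, √102))

Obviously Q(γ) ⊆ Q(√265, √102), and [Q(√265, √102):Q] = 4 (since 265, 102 are distinct squarefree integers > 1 with 27030 not a perfect square). To show equality we compute the minimal polynomial of γ. From γ = √265 + √102: γ^2 = 265 + 2√(27030) + 102 = 367 + 2√(27030), so γ^2 - 367 = 2√(27030); squaring, (γ^2 - 367)^2 = 4·27030, i.e. γ^4 - 734γ^2 + 134689 - 108120 = 0, i.e. γ^4 - 734γ^2 + 26569 = 0. So γ is a root of x^4 - 734x^2 + 26569. This polynomial is irreducible over Q: it has no rational root (each ±√265 ± √102 is irrational), and any factorization into two quadratics over Q would force √(27030) ∈ Q (pairing opposite roots) or √265, √102 ∈ Q (other pairings), all impossible. Hence [Q(γ):Q] = 4 = [Q(√265, √102):Q], so Q(γ) = Q(√265, √102).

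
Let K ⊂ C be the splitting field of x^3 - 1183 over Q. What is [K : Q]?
[K : Q] = 6

The roots of x^3 - 1183 are ∛1183, ω∛1183, ω^2∛1183 where ω = e^(2πi/3) is a primitive cube root of unity, so K = Q(∛1183, ω). Now [Q(∛1183):Q] = 3 (since 1183 is not a perfect cube, x^3 - 1183 is irreducible) and [Q(ω):Q] = 2. Both 2 and 3 divide [K:Q], and [K:Q] ≤ 3·2 = 6, so [K:Q] = 6. (Equivalently: Q(∛1183) ⊂ R but ω ∉ R, so [K : Q(∛1183)] = 2.)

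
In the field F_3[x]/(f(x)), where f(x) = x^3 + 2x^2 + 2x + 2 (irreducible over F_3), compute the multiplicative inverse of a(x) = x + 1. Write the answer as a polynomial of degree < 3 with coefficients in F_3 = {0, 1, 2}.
a(x)^(-1) ≡ 2x^2 + 2x + 2 (mod f(x))

Since f is irreducible over F_3, F_3[x]/(f) is a field and a(x) ≠ 0 has an inverse. Apply the extended Euclidean algorithm to f(x) and a(x) in F_3[x]: f(x) = (x^2 + x + 1)·a(x) + (1). The last nonzero remainder is the constant 1 = gcd(f, a) in F_3. Back-substituting through the division chain expresses 1 = s(x)·a(x) + t(x)·f(x) with s(x) ≡ 2x^2 + 2x + 2 (mod f), so a(x)^(-1) ≡ s(x) = 2x^2 + 2x + 2 (mod f). Check: (x + 1)·(2x^2 + 2x + 2) = 2x^3 + x^2 + x + 2 ≡ 1 (mod x^3 + 2x^2 + 2x + 2).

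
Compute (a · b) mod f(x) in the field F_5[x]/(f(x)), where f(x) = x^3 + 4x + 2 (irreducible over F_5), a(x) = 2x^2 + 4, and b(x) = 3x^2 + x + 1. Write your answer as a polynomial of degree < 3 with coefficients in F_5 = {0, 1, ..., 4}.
a · b ≡ 4x (mod f(x))

Multiply in F_5[x]: a(x)·b(x) = (2x^2 + 4)·(3x^2 + x + 1) = x^4 + 2x^3 + 4x^2 + 4x + 4. This has degree ≥ 3, so divide by f(x) over F_5: x^4 + 2x^3 + 4x^2 + 4x + 4 = (x + 2)·(x^3 + 4x + 2) + (4x). Hence a·b ≡ 4x (mod f). (F_5[x]/(f) is a field with 5^3 = 125 elements since f is irreducible of degree 3.)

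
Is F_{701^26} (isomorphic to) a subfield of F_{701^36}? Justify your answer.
No: F_{701^26} is not a subfield of F_{701^36}

F_{p^m} embeds in F_{p^n} iff m | n. Here 26 ∤ 36 (since 36 = 1·26 + 10 with remainder 10 ≠ 0), so F_{701^26} is not a subfield of F_{701^36}. Equivalently: if it were, the tower law would give 26 = [F_{701^26}:F_701] dividing [F_{701^36}:F_701] = 36, contradiction.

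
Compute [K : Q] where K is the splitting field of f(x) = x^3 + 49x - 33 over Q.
[K : Q] = 6

By the rational root test, any rational root of the monic integer polynomial f(x) = x^3 + 49x - 33 must be an integer dividing the constant term -33, i.e. one of ±{1, 3, 11, 33}. Evaluating: f(1) = 17, f(-1) = -83, f(3) = 141, f(-3) = -207, f(11) = 1837, f(-11) = -1903, f(33) = 37521, f(-33) = -37587; none is 0, so f has no rational root and is therefore irreducible over Q (a cubic with no linear factor over a field is irreducible). For an irreducible cubic, the Galois group is A_3 or S_3 according as the discriminant disc(f) = -4a^3 - 27b^2 = -4·(49)^3 - 27·(-33)^2 = -499999 is or is not a square in Q. Here disc(f) = -499999 is not a perfect square in Q, so the Galois group of f over Q is not contained in A_3 and must be all of S_3. The splitting field has degree |S_3| = 6 over Q, so [K : Q] = 6.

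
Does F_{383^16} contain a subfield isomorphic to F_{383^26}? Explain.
No: F_{383^26} is not a subfield of F_{383^16}

F_{p^m} embeds in F_{p^n} iff m | n. Here 26 ∤ 16 (since 16 = 0·26 + 16 with remainder 16 ≠ 0), so F_{383^26} is not a subfield of F_{383^16}. Equivalently: if it were, the tower law would give 26 = [F_{383^26}:F_383] dividing [F_{383^16}:F_383] = 16, contradiction.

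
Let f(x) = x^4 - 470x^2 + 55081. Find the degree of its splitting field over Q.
[K : Q] = 4

Solving the quadratic in x^2: x^2 = (470 ± √(470^2 - 4·55081))/2 = (470 ± √576)/2 = (470 ± 24)/2, giving x^2 = 223 or x^2 = 247. So f(x) = (x^2 - 223)(x^2 - 247) and the roots of f are ±√223, ±√247. Hence the splitting field is K = Q(√223, √247). Since 223 and 247 are distinct squarefree integers > 1, their product 55081 is not a perfect square, so √247 ∉ Q(√223). By the tower law [K:Q] = [Q(√223,√247):Q(√223)] · [Q(√223):Q] = 2 · 2 = 4.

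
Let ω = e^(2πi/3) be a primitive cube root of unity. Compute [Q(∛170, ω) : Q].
[Q(∛170, ω) : Q] = 6

[Q(∛170):Q] = 3 (min poly x^3 - 170, irreducible since 170 is not a perfect cube). [Q(ω):Q] = 2 (min poly x^2 + x + 1). Since Q(∛170) ⊂ R and ω ∉ R, we have ω ∉ Q(∛170), so x^2 + x + 1 remains irreducible over Q(∛170) and [Q(∛170, ω) : Q(∛170)] = 2. By the tower law, [Q(∛170, ω) : Q] = 3 · 2 = 6. (In fact Q(∛170, ω) is the splitting field of x^3 - 170 over Q.)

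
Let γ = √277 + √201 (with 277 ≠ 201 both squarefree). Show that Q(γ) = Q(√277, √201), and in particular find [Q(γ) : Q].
[Q(γ) : Q] = 4 (equivalently, Q(γ) = Q(√277, √201))

Obviously Q(γ) ⊆ Q(√277, √201), and [Q(√277, √201):Q] = 4 (since 277, 201 are distinct squarefree integers > 1 with 55677 not a perfect square). To show equality we compute the minimal polynomial of γ. From γ = √277 + √201: γ^2 = 277 + 2√(55677) + 201 = 478 + 2√(55677), so γ^2 - 478 = 2√(55677); squaring, (γ^2 - 478)^2 = 4·55677, i.e. γ^4 - 956γ^2 + 228484 - 222708 = 0, i.e. γ^4 - 956γ^2 + 5776 = 0. So γ is a root of x^4 - 956x^2 + 5776. This polynomial is irreducible over Q: it has no rational root (each ±√277 ± √201 is irrational), and any factorization into two quadratics over Q would force √(55677) ∈ Q (pairing opposite roots) or √277, √201 ∈ Q (other pairings), all impossible. Hence [Q(γ):Q] = 4 = [Q(√277, √201):Q], so Q(γ) = Q(√277, √201).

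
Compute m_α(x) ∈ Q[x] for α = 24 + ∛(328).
m_α(x) = x^3 - 72x^2 + 1728x - 14152

Set β = α - 24 = ∛(328), so β^3 = 328. Then (α - 24)^3 - 328 = 0, i.e. α is a root of g(x) = (x - 24)^3 - 328 = x^3 - 72x^2 + 1728x - 14152. Since g(x) = h(x - 24) where h(x) = x^3 - 328, and h is irreducible over Q (because 328 is not a perfect cube, so h has no rational root, and a monic cubic with no rational root is irreducible), g is also irreducible (irreducibility is preserved under the substitution x → x - 24). Hence m_α(x) = x^3 - 72x^2 + 1728x - 14152.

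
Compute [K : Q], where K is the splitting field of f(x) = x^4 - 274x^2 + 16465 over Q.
[K : Q] = 4

Solving the quadratic in x^2: x^2 = (274 ± √(274^2 - 4·16465))/2 = (274 ± √9216)/2 = (274 ± 96)/2, giving x^2 = 185 or x^2 = 89. So f(x) = (x^2 - 185)(x^2 - 89) and the roots of f are ±√185, ±√89. Hence the splitting field is K = Q(√185, √89). Since 185 and 89 are distinct squarefree integers > 1, their product 16465 is not a perfect square, so √89 ∉ Q(√185). By the tower law [K:Q] = [Q(√185,√89):Q(√185)] · [Q(√185):Q] = 2 · 2 = 4.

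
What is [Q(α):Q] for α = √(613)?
[Q(α):Q] = 2

[Q(α):Q] equals the degree of the minimal polynomial of α. Here α^2 = 613 and x^2 - 613 is irreducible (d = 613 is squarefree, ≠ 1, hence not a square), so deg(m_α) = 2. Thus [Q(α):Q] = 2.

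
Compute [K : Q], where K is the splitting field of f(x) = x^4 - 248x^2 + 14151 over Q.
[K : Q] = 4

Solving the quadratic in x^2: x^2 = (248 ± √(248^2 - 4·14151))/2 = (248 ± √4900)/2 = (248 ± 70)/2, giving x^2 = 89 or x^2 = 159. So f(x) = (x^2 - 89)(x^2 - 159) and the roots of f are ±√89, ±√159. Hence the splitting field is K = Q(√89, √159). Since 89 and 159 are distinct squarefree integers > 1, their product 14151 is not a perfect square, so √159 ∉ Q(√89). By the tower law [K:Q] = [Q(√89,√159):Q(√89)] · [Q(√89):Q] = 2 · 2 = 4.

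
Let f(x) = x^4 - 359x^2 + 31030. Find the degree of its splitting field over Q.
[K : Q] = 4

Solving the quadratic in x^2: x^2 = (359 ± √(359^2 - 4·31030))/2 = (359 ± √4761)/2 = (359 ± 69)/2, giving x^2 = 214 or x^2 = 145. So f(x) = (x^2 - 214)(x^2 - 145) and the roots of f are ±√214, ±√145. Hence the splitting field is K = Q(√214, √145). Since 214 and 145 are distinct squarefree integers > 1, their product 31030 is not a perfect square, so √145 ∉ Q(√214). By the tower law [K:Q] = [Q(√214,√145):Q(√214)] · [Q(√214):Q] = 2 · 2 = 4.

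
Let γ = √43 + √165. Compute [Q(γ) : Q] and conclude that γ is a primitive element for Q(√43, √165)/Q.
[Q(γ) : Q] = 4 (equivalently, Q(γ) = Q(√43, √165))

Obviously Q(γ) ⊆ Q(√43, √165), and [Q(√43, √165):Q] = 4 (since 43, 165 are distinct squarefree integers > 1 with 7095 not a perfect square). To show equality we compute the minimal polynomial of γ. From γ = √43 + √165: γ^2 = 43 + 2√(7095) + 165 = 208 + 2√(7095), so γ^2 - 208 = 2√(7095); squaring, (γ^2 - 208)^2 = 4·7095, i.e. γ^4 - 416γ^2 + 43264 - 28380 = 0, i.e. γ^4 - 416γ^2 + 14884 = 0. So γ is a root of x^4 - 416x^2 + 14884. This polynomial is irreducible over Q: it has no rational root (each ±√43 ± √165 is irrational), and any factorization into two quadratics over Q would force √(7095) ∈ Q (pairing opposite roots) or √43, √165 ∈ Q (other pairings), all impossible. Hence [Q(γ):Q] = 4 = [Q(√43, √165):Q], so Q(γ) = Q(√43, √165).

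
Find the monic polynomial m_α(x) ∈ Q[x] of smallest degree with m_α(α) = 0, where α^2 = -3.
m_α(x) = x^2 + 3

α satisfies α^2 + 3 = 0, so x^2 + 3 annihilates α. Since d = -3 is squarefree and ≠ 1, it is not a perfect square in Q, so x^2 + 3 has no rational root and is therefore irreducible over Q (a degree-2 polynomial over a field is irreducible iff it has no root). Hence m_α(x) = x^2 + 3.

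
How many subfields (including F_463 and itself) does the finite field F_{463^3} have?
F_{463^3} has 2 subfields

The subfields of F_{p^n} are exactly the fields F_{p^d} for d | n (each is the fixed field of the unique index-d subgroup of Gal(F_{p^n}/F_p) ≅ Z/nZ). The divisors of n = 3 are {1, 3}, giving 2 subfields: F_{463^1}, F_{463^3}.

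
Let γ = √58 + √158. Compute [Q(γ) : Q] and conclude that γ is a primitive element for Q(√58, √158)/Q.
[Q(γ) : Q] = 4 (equivalently, Q(γ) = Q(√58, √158))

Obviously Q(γ) ⊆ Q(√58, √158), and [Q(√58, √158):Q] = 4 (since 58, 158 are distinct squarefree integers > 1 with 9164 not a perfect square). To show equality we compute the minimal polynomial of γ. From γ = √58 + √158: γ^2 = 58 + 2√(9164) + 158 = 216 + 2√(9164), so γ^2 - 216 = 2√(9164); squaring, (γ^2 - 216)^2 = 4·9164, i.e. γ^4 - 432γ^2 + 46656 - 36656 = 0, i.e. γ^4 - 432γ^2 + 10000 = 0. So γ is a root of x^4 - 432x^2 + 10000. This polynomial is irreducible over Q: it has no rational root (each ±√58 ± √158 is irrational), and any factorization into two quadratics over Q would force √(9164) ∈ Q (pairing opposite roots) or √58, √158 ∈ Q (other pairings), all impossible. Hence [Q(γ):Q] = 4 = [Q(√58, √158):Q], so Q(γ) = Q(√58, √158).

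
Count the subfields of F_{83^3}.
F_{83^3} has 2 subfields

The subfields of F_{p^n} are exactly the fields F_{p^d} for d | n (each is the fixed field of the unique index-d subgroup of Gal(F_{p^n}/F_p) ≅ Z/nZ). The divisors of n = 3 are {1, 3}, giving 2 subfields: F_{83^1}, F_{83^3}.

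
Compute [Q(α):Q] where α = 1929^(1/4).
[Q(α):Q] = 4

α is a root of x^4 - 1929. By Eisenstein's criterion at the prime p = 3 (which divides the constant term 1929 but p^2 = 9 does not, since 1929 is squarefree), x^4 - 1929 is irreducible over Q. Hence [Q(α):Q] = 4.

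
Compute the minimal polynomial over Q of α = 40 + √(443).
m_α(x) = x^2 - 80x + 1157

From α - 40 = √(443), squaring gives (α - 40)^2 = 443, i.e. α^2 - 80α + 1600 = 443, so α^2 - 80α + 1157 = 0. The discriminant of x^2 - 80x + 1157 is (-80)^2 - 4·(1157) = 6400 - 4628 = 1772, and 4·(443) is not a perfect square in Q since 443 is squarefree and ≠ 1. Hence x^2 - 80x + 1157 is irreducible over Q and is the minimal polynomial of α.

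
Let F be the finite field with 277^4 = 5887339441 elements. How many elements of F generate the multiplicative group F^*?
There are φ(5887339440) = 1490700288 primitive elements

F_q^* is cyclic of order q - 1 = 5887339440. A cyclic group of order m has exactly φ(m) generators. Here m = 5887339440 = 2^4 · 3 · 5 · 23 · 139 · 7673, so the number of primitive elements is φ(5887339440) = 1490700288.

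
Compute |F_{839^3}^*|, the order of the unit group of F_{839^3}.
|F_{839^3}^*| = 590589718

F_{839^3} has 839^3 = 590589719 elements; its multiplicative group consists of all nonzero elements, so |F_{839^3}^*| = 590589719 - 1 = 590589718. (It is cyclic since any finite subgroup of the multiplicative group of a field is cyclic.)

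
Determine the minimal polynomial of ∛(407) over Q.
m_α(x) = x^3 - 407

α satisfies α^3 = 407, so x^3 - 407 annihilates α. By the rational root test, a rational root p/q (in lowest terms) of x^3 - 407 would satisfy p^3 = 407 q^3, forcing q = 1 and p^3 = 407; but 407 is not a perfect cube, contradiction. A monic cubic over Q with no rational root is irreducible (any nontrivial factorization would include a linear factor). Hence x^3 - 407 is the minimal polynomial of α, and in particular [Q(α):Q] = 3.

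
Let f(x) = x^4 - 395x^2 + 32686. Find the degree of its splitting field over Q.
[K : Q] = 4

Solving the quadratic in x^2: x^2 = (395 ± √(395^2 - 4·32686))/2 = (395 ± √25281)/2 = (395 ± 159)/2, giving x^2 = 277 or x^2 = 118. So f(x) = (x^2 - 277)(x^2 - 118) and the roots of f are ±√277, ±√118. Hence the splitting field is K = Q(√277, √118). Since 277 and 118 are distinct squarefree integers > 1, their product 32686 is not a perfect square, so √118 ∉ Q(√277). By the tower law [K:Q] = [Q(√277,√118):Q(√277)] · [Q(√277):Q] = 2 · 2 = 4.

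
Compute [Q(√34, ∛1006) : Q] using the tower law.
[Q(√34, ∛1006) : Q] = 6

Let L = Q(√34, ∛1006). Since Q(√34) ⊂ L and [Q(√34):Q] = 2, the tower law gives 2 | [L:Q]. Likewise Q(∛1006) ⊂ L with [Q(∛1006):Q] = 3 (because 1006 is not a perfect cube), so 3 | [L:Q]. As gcd(2,3) = 1, [L:Q] is divisible by 6. Conversely L is generated over Q by √34 and ∛1006, so [L:Q] ≤ 2·3 = 6. Therefore [Q(√34, ∛1006) : Q] = 6.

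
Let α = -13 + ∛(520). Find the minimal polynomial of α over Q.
m_α(x) = x^3 + 39x^2 + 507x + 1677

Set β = α + 13 = ∛(520), so β^3 = 520. Then (α + 13)^3 - 520 = 0, i.e. α is a root of g(x) = (x + 13)^3 - 520 = x^3 + 39x^2 + 507x + 1677. Since g(x) = h(x + 13) where h(x) = x^3 - 520, and h is irreducible over Q (because 520 is not a perfect cube, so h has no rational root, and a monic cubic with no rational root is irreducible), g is also irreducible (irreducibility is preserved under the substitution x → x + 13). Hence m_α(x) = x^3 + 39x^2 + 507x + 1677.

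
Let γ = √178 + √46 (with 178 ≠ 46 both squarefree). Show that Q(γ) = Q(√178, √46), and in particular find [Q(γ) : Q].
[Q(γ) : Q] = 4 (equivalently, Q(γ) = Q(√178, √46))

Obviously Q(γ) ⊆ Q(√178, √46), and [Q(√178, √46):Q] = 4 (since 178, 46 are distinct squarefree integers > 1 with 8188 not a perfect square). To show equality we compute the minimal polynomial of γ. From γ = √178 + √46: γ^2 = 178 + 2√(8188) + 46 = 224 + 2√(8188), so γ^2 - 224 = 2√(8188); squaring, (γ^2 - 224)^2 = 4·8188, i.e. γ^4 - 448γ^2 + 50176 - 32752 = 0, i.e. γ^4 - 448γ^2 + 17424 = 0. So γ is a root of x^4 - 448x^2 + 17424. This polynomial is irreducible over Q: it has no rational root (each ±√178 ± √46 is irrational), and any factorization into two quadratics over Q would force √(8188) ∈ Q (pairing opposite roots) or √178, √46 ∈ Q (other pairings), all impossible. Hence [Q(γ):Q] = 4 = [Q(√178, √46):Q], so Q(γ) = Q(√178, √46).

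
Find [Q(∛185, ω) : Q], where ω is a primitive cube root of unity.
[Q(∛185, ω) : Q] = 6

[Q(∛185):Q] = 3 (min poly x^3 - 185, irreducible since 185 is not a perfect cube). [Q(ω):Q] = 2 (min poly x^2 + x + 1). Since Q(∛185) ⊂ R and ω ∉ R, we have ω ∉ Q(∛185), so x^2 + x + 1 remains irreducible over Q(∛185) and [Q(∛185, ω) : Q(∛185)] = 2. By the tower law, [Q(∛185, ω) : Q] = 3 · 2 = 6. (In fact Q(∛185, ω) is the splitting field of x^3 - 185 over Q.)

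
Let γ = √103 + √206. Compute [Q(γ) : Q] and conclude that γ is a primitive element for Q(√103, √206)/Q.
[Q(γ) : Q] = 4 (equivalently, Q(γ) = Q(√103, √206))

Obviously Q(γ) ⊆ Q(√103, √206), and [Q(√103, √206):Q] = 4 (since 103, 206 are distinct squarefree integers > 1 with 21218 not a perfect square). To show equality we compute the minimal polynomial of γ. From γ = √103 + √206: γ^2 = 103 + 2√(21218) + 206 = 309 + 2√(21218), so γ^2 - 309 = 2√(21218); squaring, (γ^2 - 309)^2 = 4·21218, i.e. γ^4 - 618γ^2 + 95481 - 84872 = 0, i.e. γ^4 - 618γ^2 + 10609 = 0. So γ is a root of x^4 - 618x^2 + 10609. This polynomial is irreducible over Q: it has no rational root (each ±√103 ± √206 is irrational), and any factorization into two quadratics over Q would force √(21218) ∈ Q (pairing opposite roots) or √103, √206 ∈ Q (other pairings), all impossible. Hence [Q(γ):Q] = 4 = [Q(√103, √206):Q], so Q(γ) = Q(√103, √206).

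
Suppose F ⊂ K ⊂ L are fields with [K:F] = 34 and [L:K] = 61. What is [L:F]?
[L:F] = 2074

The tower law says that for any tower of field extensions F ⊂ K ⊂ L with finite degrees, [L:F] = [L:K] · [K:F]. Here this gives [L:F] = 61 · 34 = 2074.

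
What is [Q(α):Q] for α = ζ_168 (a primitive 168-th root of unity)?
[Q(α):Q] = 48

The minimal polynomial of ζ_168 over Q is the 168-th cyclotomic polynomial Φ_168(x), which is irreducible over Q and has degree φ(168) = 48. Hence [Q(α):Q] = φ(168) = 48.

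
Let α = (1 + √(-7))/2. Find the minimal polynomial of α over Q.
m_α(x) = x^2 - x + 2

From 2α - 1 = √(-7), squaring gives (2α - 1)^2 = -7, i.e. 4α^2 - 4α + 1 = -7, so α^2 - α + (1 + 7)/4 = 0. Since -7 ≡ 1 (mod 4), (1 + 7)/4 = 2 ∈ Z. The polynomial x^2 - x + 2 has discriminant 1 - 4·(2) = -7, which is not a perfect square in Q (d = -7 is squarefree and ≠ 1), so x^2 - x + 2 is irreducible over Q. It is the minimal polynomial of α.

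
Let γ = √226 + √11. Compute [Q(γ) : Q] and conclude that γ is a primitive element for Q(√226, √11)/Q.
[Q(γ) : Q] = 4 (equivalently, Q(γ) = Q(√226, √11))

Obviously Q(γ) ⊆ Q(√226, √11), and [Q(√226, √11):Q] = 4 (since 226, 11 are distinct squarefree integers > 1 with 2486 not a perfect square). To show equality we compute the minimal polynomial of γ. From γ = √226 + √11: γ^2 = 226 + 2√(2486) + 11 = 237 + 2√(2486), so γ^2 - 237 = 2√(2486); squaring, (γ^2 - 237)^2 = 4·2486, i.e. γ^4 - 474γ^2 + 56169 - 9944 = 0, i.e. γ^4 - 474γ^2 + 46225 = 0. So γ is a root of x^4 - 474x^2 + 46225. This polynomial is irreducible over Q: it has no rational root (each ±√226 ± √11 is irrational), and any factorization into two quadratics over Q would force √(2486) ∈ Q (pairing opposite roots) or √226, √11 ∈ Q (other pairings), all impossible. Hence [Q(γ):Q] = 4 = [Q(√226, √11):Q], so Q(γ) = Q(√226, √11).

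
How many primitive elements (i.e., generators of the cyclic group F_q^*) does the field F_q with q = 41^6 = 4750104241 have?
There are φ(4750104240) = 1083124224 primitive elements

F_q^* is cyclic of order q - 1 = 4750104240. A cyclic group of order m has exactly φ(m) generators. Here m = 4750104240 = 2^4 · 3^2 · 5 · 7 · 547 · 1723, so the number of primitive elements is φ(4750104240) = 1083124224.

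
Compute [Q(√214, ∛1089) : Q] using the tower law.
[Q(√214, ∛1089) : Q] = 6

Let L = Q(√214, ∛1089). Since Q(√214) ⊂ L and [Q(√214):Q] = 2, the tower law gives 2 | [L:Q]. Likewise Q(∛1089) ⊂ L with [Q(∛1089):Q] = 3 (because 1089 is not a perfect cube), so 3 | [L:Q]. As gcd(2,3) = 1, [L:Q] is divisible by 6. Conversely L is generated over Q by √214 and ∛1089, so [L:Q] ≤ 2·3 = 6. Therefore [Q(√214, ∛1089) : Q] = 6.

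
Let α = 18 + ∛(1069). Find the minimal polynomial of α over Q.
m_α(x) = x^3 - 54x^2 + 972x - 6901

Set β = α - 18 = ∛(1069), so β^3 = 1069. Then (α - 18)^3 - 1069 = 0, i.e. α is a root of g(x) = (x - 18)^3 - 1069 = x^3 - 54x^2 + 972x - 6901. Since g(x) = h(x - 18) where h(x) = x^3 - 1069, and h is irreducible over Q (because 1069 is not a perfect cube, so h has no rational root, and a monic cubic with no rational root is irreducible), g is also irreducible (irreducibility is preserved under the substitution x → x - 18). Hence m_α(x) = x^3 - 54x^2 + 972x - 6901.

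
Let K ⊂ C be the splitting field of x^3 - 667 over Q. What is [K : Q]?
[K : Q] = 6

The roots of x^3 - 667 are ∛667, ω∛667, ω^2∛667 where ω = e^(2πi/3) is a primitive cube root of unity, so K = Q(∛667, ω). Now [Q(∛667):Q] = 3 (since 667 is not a perfect cube, x^3 - 667 is irreducible) and [Q(ω):Q] = 2. Both 2 and 3 divide [K:Q], and [K:Q] ≤ 3·2 = 6, so [K:Q] = 6. (Equivalently: Q(∛667) ⊂ R but ω ∉ R, so [K : Q(∛667)] = 2.)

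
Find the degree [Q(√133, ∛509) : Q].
[Q(√133, ∛509) : Q] = 6

Let L = Q(√133, ∛509). Since Q(√133) ⊂ L and [Q(√133):Q] = 2, the tower law gives 2 | [L:Q]. Likewise Q(∛509) ⊂ L with [Q(∛509):Q] = 3 (because 509 is not a perfect cube), so 3 | [L:Q]. As gcd(2,3) = 1, [L:Q] is divisible by 6. Conversely L is generated over Q by √133 and ∛509, so [L:Q] ≤ 2·3 = 6. Therefore [Q(√133, ∛509) : Q] = 6.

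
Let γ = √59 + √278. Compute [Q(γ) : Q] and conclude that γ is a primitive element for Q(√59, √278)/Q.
[Q(γ) : Q] = 4 (equivalently, Q(γ) = Q(√59, √278))

Obviously Q(γ) ⊆ Q(√59, √278), and [Q(√59, √278):Q] = 4 (since 59, 278 are distinct squarefree integers > 1 with 16402 not a perfect square). To show equality we compute the minimal polynomial of γ. From γ = √59 + √278: γ^2 = 59 + 2√(16402) + 278 = 337 + 2√(16402), so γ^2 - 337 = 2√(16402); squaring, (γ^2 - 337)^2 = 4·16402, i.e. γ^4 - 674γ^2 + 113569 - 65608 = 0, i.e. γ^4 - 674γ^2 + 47961 = 0. So γ is a root of x^4 - 674x^2 + 47961. This polynomial is irreducible over Q: it has no rational root (each ±√59 ± √278 is irrational), and any factorization into two quadratics over Q would force √(16402) ∈ Q (pairing opposite roots) or √59, √278 ∈ Q (other pairings), all impossible. Hence [Q(γ):Q] = 4 = [Q(√59, √278):Q], so Q(γ) = Q(√59, √278).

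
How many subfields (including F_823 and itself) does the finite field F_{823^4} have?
F_{823^4} has 3 subfields

The subfields of F_{p^n} are exactly the fields F_{p^d} for d | n (each is the fixed field of the unique index-d subgroup of Gal(F_{p^n}/F_p) ≅ Z/nZ). The divisors of n = 4 are {1, 2, 4}, giving 3 subfields: F_{823^1}, F_{823^2}, F_{823^4}.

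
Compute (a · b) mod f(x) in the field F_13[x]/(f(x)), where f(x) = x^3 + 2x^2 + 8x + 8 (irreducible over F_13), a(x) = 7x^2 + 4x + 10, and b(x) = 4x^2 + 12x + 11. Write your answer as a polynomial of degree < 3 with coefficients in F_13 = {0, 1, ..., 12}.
a · b ≡ 9x^2 + 4x + 5 (mod f(x))

Multiply in F_13[x]: a(x)·b(x) = (7x^2 + 4x + 10)·(4x^2 + 12x + 11) = 2x^4 + 9x^3 + 9x^2 + 8x + 6. This has degree ≥ 3, so divide by f(x) over F_13: 2x^4 + 9x^3 + 9x^2 + 8x + 6 = (2x + 5)·(x^3 + 2x^2 + 8x + 8) + (9x^2 + 4x + 5). Hence a·b ≡ 9x^2 + 4x + 5 (mod f). (F_13[x]/(f) is a field with 13^3 = 2197 elements since f is irreducible of degree 3.)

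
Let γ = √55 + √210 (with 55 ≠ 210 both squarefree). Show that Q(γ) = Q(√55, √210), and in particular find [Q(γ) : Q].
[Q(γ) : Q] = 4 (equivalently, Q(γ) = Q(√55, √210))

Obviously Q(γ) ⊆ Q(√55, √210), and [Q(√55, √210):Q] = 4 (since 55, 210 are distinct squarefree integers > 1 with 11550 not a perfect square). To show equality we compute the minimal polynomial of γ. From γ = √55 + √210: γ^2 = 55 + 2√(11550) + 210 = 265 + 2√(11550), so γ^2 - 265 = 2√(11550); squaring, (γ^2 - 265)^2 = 4·11550, i.e. γ^4 - 530γ^2 + 70225 - 46200 = 0, i.e. γ^4 - 530γ^2 + 24025 = 0. So γ is a root of x^4 - 530x^2 + 24025. This polynomial is irreducible over Q: it has no rational root (each ±√55 ± √210 is irrational), and any factorization into two quadratics over Q would force √(11550) ∈ Q (pairing opposite roots) or √55, √210 ∈ Q (other pairings), all impossible. Hence [Q(γ):Q] = 4 = [Q(√55, √210):Q], so Q(γ) = Q(√55, √210).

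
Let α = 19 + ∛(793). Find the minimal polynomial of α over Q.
m_α(x) = x^3 - 57x^2 + 1083x - 7652

Set β = α - 19 = ∛(793), so β^3 = 793. Then (α - 19)^3 - 793 = 0, i.e. α is a root of g(x) = (x - 19)^3 - 793 = x^3 - 57x^2 + 1083x - 7652. Since g(x) = h(x - 19) where h(x) = x^3 - 793, and h is irreducible over Q (because 793 is not a perfect cube, so h has no rational root, and a monic cubic with no rational root is irreducible), g is also irreducible (irreducibility is preserved under the substitution x → x - 19). Hence m_α(x) = x^3 - 57x^2 + 1083x - 7652.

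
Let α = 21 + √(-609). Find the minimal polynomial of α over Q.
m_α(x) = x^2 - 42x + 1050

From α - 21 = √(-609), squaring gives (α - 21)^2 = -609, i.e. α^2 - 42α + 441 = -609, so α^2 - 42α + 1050 = 0. The discriminant of x^2 - 42x + 1050 is (-42)^2 - 4·(1050) = 1764 - 4200 = -2436, and 4·(-609) is not a perfect square in Q since -609 is squarefree and ≠ 1. Hence x^2 - 42x + 1050 is irreducible over Q and is the minimal polynomial of α.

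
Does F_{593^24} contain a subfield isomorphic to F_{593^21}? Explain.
No: F_{593^21} is not a subfield of F_{593^24}

F_{p^m} embeds in F_{p^n} iff m | n. Here 21 ∤ 24 (since 24 = 1·21 + 3 with remainder 3 ≠ 0), so F_{593^21} is not a subfield of F_{593^24}. Equivalently: if it were, the tower law would give 21 = [F_{593^21}:F_593] dividing [F_{593^24}:F_593] = 24, contradiction.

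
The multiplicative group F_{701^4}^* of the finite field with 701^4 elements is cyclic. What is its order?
|F_{701^4}^*| = 241474942800

F_{701^4} has 701^4 = 241474942801 elements; its multiplicative group consists of all nonzero elements, so |F_{701^4}^*| = 241474942801 - 1 = 241474942800. (It is cyclic since any finite subgroup of the multiplicative group of a field is cyclic.)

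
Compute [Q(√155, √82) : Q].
[Q(√155, √82) : Q] = 4

[Q(√155):Q] = 2 (min poly x^2 - 155, irreducible since 155 is squarefree > 1). For the top step, suppose √82 ∈ Q(√155), say √82 = c + d√155 with c, d ∈ Q. Squaring: 82 = c^2 + 155d^2 + 2cd√155. Since √155 ∉ Q this forces 2cd = 0. If d = 0 then √82 = c ∈ Q, contradicting 82 squarefree > 1. If c = 0 then 82 = 155d^2, so 155·82 = (155d)^2 is a perfect square in Q — but 155·82 = 12710 is not a perfect square (since 155 and 82 are distinct squarefree integers). Contradiction. Hence √82 ∉ Q(√155), so x^2 - 82 stays irreducible over Q(√155) and [Q(√155, √82) : Q(√155)] = 2. By the tower law, [Q(√155, √82) : Q] = 2 · 2 = 4.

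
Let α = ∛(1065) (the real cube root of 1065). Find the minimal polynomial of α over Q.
m_α(x) = x^3 - 1065

α satisfies α^3 = 1065, so x^3 - 1065 annihilates α. By the rational root test, a rational root p/q (in lowest terms) of x^3 - 1065 would satisfy p^3 = 1065 q^3, forcing q = 1 and p^3 = 1065; but 1065 is not a perfect cube, contradiction. A monic cubic over Q with no rational root is irreducible (any nontrivial factorization would include a linear factor). Hence x^3 - 1065 is the minimal polynomial of α, and in particular [Q(α):Q] = 3.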